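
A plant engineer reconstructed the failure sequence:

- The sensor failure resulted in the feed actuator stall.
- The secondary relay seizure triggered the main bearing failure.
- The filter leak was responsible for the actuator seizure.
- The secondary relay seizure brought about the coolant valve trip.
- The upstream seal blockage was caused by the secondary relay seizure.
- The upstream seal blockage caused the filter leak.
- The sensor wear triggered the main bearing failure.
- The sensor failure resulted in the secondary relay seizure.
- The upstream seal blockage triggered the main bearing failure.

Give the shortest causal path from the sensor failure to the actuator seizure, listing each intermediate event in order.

the sensor failure → the secondary relay seizure
the secondary relay seizure → the upstream seal blockage
the upstream seal blockage → the filter leak
the filter leak → the actuator seizure
Length: 4 steps.

the sensor failure → the secondary relay seizure → the upstream seal blockage → the filter leak → the actuator seizure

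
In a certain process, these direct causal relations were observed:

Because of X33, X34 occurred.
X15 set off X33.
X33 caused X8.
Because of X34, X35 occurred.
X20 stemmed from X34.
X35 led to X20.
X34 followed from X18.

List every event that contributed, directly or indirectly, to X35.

Immediate cause of X35: X34.
Further upstream: X15, X33, X18.

X15, X18, X33, X34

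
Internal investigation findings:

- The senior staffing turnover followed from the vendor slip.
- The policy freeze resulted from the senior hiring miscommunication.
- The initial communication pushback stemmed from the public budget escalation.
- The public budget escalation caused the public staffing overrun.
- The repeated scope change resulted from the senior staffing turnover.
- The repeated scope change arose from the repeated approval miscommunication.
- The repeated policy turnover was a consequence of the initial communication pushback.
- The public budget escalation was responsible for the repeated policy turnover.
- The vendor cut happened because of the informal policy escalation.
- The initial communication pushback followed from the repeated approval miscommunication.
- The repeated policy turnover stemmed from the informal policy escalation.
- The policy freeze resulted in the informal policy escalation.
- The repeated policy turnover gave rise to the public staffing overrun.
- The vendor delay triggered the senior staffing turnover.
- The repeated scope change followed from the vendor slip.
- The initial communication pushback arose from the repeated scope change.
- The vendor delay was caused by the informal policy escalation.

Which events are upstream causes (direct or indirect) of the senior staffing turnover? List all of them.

Immediate causes of the senior staffing turnover: the vendor delay, the vendor slip.
Further upstream: the senior hiring miscommunication, the policy freeze, the informal policy escalation.

the informal policy escalation, the policy freeze, the senior hiring miscommunication, the vendor delay, the vendor slip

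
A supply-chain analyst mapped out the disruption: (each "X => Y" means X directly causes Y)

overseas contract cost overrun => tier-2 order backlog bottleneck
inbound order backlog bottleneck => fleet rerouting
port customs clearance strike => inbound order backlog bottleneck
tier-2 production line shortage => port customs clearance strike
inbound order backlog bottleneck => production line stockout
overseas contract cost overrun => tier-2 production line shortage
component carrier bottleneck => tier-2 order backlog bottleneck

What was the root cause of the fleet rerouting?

the overseas contract cost overrun

Tracing upstream from the fleet rerouting: the fleet rerouting ← the inbound order backlog bottleneck ← the port customs clearance strike ← the tier-2 production line shortage ← the overseas contract cost overrun.
The overseas contract cost overrun has no stated cause, so it is the root.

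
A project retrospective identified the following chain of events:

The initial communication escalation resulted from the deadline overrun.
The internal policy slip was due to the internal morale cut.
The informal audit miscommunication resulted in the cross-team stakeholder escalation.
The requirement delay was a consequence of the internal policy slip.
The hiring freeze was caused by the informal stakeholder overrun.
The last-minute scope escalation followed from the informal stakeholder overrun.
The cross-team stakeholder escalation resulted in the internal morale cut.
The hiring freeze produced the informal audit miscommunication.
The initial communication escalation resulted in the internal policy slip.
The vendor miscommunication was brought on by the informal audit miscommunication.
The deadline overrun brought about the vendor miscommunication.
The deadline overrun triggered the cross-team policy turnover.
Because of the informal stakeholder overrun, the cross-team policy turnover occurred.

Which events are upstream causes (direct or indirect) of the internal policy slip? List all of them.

Immediate causes of the internal policy slip: the initial communication escalation, the internal morale cut.
Further upstream: the informal stakeholder overrun, the deadline overrun, the hiring freeze, the informal audit miscommunication, the cross-team stakeholder escalation.

the cross-team stakeholder escalation, the deadline overrun, the hiring freeze, the informal audit miscommunication, the informal stakeholder overrun, the initial communication escalation, the internal morale cut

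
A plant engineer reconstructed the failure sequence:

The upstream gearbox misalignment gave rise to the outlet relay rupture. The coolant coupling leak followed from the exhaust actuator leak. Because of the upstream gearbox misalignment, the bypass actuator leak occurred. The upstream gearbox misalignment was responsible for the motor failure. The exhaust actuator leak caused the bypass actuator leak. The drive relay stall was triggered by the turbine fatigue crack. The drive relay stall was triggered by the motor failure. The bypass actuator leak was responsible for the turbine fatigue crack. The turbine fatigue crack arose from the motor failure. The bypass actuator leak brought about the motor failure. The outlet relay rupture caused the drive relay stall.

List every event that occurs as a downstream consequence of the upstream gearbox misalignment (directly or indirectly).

Direct effects: the bypass actuator leak, the motor failure, the outlet relay rupture.
2 steps out: the turbine fatigue crack, the drive relay stall.
Not reachable from it: the exhaust actuator leak, the coolant coupling leak.

the bypass actuator leak, the drive relay stall, the motor failure, the outlet relay rupture, the turbine fatigue crack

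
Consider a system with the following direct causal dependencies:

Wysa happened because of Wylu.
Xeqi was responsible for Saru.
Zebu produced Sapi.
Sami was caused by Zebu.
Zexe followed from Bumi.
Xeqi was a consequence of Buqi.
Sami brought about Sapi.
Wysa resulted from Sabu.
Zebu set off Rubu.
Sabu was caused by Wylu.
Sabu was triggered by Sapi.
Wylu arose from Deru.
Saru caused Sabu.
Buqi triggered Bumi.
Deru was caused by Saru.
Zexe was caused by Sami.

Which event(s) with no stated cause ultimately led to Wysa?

Buqi, Zebu

Tracing upstream from Wysa: Wysa ← Sabu ← Sapi ← Zebu.
A separate upstream branch: Wysa ← Sabu ← Saru ← Xeqi ← Buqi.
Each of those chain origins has no stated cause.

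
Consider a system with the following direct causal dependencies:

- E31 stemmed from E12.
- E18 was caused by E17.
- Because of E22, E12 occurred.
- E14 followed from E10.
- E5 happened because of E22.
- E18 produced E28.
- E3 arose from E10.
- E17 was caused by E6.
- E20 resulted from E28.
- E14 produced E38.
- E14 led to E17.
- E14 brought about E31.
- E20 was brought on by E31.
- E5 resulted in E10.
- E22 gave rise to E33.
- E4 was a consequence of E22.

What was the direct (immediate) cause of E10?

Upstream contributors include E22, but only E5 feeds directly into E10.

E5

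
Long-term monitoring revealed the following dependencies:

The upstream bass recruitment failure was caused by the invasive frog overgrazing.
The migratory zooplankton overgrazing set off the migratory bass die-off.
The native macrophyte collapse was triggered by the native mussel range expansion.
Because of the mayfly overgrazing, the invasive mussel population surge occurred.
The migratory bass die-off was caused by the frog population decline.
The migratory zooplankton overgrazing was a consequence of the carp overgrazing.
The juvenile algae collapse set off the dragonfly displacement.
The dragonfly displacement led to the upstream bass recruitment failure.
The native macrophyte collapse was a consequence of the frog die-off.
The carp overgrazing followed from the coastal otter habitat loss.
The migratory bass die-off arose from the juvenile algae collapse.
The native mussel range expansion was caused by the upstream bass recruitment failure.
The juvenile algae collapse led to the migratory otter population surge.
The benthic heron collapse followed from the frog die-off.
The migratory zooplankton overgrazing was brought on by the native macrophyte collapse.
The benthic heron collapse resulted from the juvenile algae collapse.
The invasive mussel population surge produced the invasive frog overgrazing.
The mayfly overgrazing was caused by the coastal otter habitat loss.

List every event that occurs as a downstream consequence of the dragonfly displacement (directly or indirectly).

the migratory bass die-off, the migratory zooplankton overgrazing, the native macrophyte collapse, the native mussel range expansion, the upstream bass recruitment failure

Direct effects: the upstream bass recruitment failure.
2 steps out: the native mussel range expansion.
3 steps out: the native macrophyte collapse.
4 steps out: the migratory zooplankton overgrazing.
5 steps out: the migratory bass die-off.
Not reachable from it: the juvenile algae collapse, the coastal otter habitat loss, the mayfly overgrazing, the frog population decline, the migratory otter population surge, the invasive mussel population surge, the carp overgrazing, the frog die-off, the invasive frog overgrazing, the benthic heron collapse.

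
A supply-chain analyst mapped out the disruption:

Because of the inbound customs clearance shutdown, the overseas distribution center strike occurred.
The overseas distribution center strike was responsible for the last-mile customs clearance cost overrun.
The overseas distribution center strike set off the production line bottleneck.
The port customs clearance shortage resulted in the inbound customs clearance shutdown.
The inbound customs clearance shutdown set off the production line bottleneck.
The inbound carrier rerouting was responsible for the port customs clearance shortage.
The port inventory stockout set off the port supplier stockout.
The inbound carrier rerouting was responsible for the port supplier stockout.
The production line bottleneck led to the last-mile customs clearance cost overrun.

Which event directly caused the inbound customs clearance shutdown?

the port customs clearance shortage

Upstream contributors include the inbound carrier rerouting, but only the port customs clearance shortage feeds directly into the inbound customs clearance shutdown.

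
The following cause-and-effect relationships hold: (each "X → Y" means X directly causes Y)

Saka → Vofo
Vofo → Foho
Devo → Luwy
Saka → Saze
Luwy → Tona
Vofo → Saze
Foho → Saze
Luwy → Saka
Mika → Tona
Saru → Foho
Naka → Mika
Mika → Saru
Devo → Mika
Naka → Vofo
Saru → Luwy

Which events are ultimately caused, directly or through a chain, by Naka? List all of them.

Foho, Luwy, Mika, Saka, Saru, Saze, Tona, Vofo

Direct effects: Mika, Vofo.
2 steps out: Saru, Tona, Foho, Saze.
3 steps out: Luwy.
4 steps out: Saka.
Not reachable from it: Devo.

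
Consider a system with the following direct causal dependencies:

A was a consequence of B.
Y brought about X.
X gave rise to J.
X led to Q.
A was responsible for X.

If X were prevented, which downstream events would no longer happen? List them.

Downstream of X: J, Q.

J, Q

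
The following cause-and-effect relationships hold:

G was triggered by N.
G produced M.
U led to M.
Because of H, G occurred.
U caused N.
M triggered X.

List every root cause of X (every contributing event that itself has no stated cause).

H, U

Tracing upstream from X: X ← M ← U.
A separate upstream branch: X ← M ← G ← H.
Each of those chain origins has no stated cause.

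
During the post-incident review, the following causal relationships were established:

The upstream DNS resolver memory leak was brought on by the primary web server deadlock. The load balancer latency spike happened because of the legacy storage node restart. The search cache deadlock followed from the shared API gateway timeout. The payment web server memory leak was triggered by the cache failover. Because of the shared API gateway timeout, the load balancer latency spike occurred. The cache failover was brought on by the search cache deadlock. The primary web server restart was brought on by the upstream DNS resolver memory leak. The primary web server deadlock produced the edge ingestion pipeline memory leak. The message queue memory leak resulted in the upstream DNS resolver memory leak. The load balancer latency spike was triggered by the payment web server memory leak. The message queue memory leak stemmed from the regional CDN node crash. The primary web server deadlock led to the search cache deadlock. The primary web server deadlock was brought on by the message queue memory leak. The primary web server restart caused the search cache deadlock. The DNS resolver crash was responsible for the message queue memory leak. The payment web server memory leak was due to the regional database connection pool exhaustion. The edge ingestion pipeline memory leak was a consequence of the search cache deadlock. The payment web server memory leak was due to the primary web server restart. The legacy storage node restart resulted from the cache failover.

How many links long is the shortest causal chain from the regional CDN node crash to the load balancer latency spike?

5

Shortest chain: the regional CDN node crash → the message queue memory leak → the upstream DNS resolver memory leak → the primary web server restart → the payment web server memory leak → the load balancer latency spike.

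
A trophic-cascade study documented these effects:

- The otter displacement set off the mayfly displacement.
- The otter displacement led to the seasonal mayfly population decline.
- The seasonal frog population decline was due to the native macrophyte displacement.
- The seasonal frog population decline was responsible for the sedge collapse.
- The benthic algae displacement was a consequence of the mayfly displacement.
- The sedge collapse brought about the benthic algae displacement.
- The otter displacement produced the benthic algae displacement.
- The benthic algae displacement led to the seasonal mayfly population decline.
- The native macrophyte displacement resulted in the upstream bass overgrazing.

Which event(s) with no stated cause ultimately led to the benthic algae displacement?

Tracing upstream from the benthic algae displacement: the benthic algae displacement ← the sedge collapse ← the seasonal frog population decline ← the native macrophyte displacement.
A separate upstream branch: the benthic algae displacement ← the otter displacement.
Each of those chain origins has no stated cause.

the native macrophyte displacement, the otter displacement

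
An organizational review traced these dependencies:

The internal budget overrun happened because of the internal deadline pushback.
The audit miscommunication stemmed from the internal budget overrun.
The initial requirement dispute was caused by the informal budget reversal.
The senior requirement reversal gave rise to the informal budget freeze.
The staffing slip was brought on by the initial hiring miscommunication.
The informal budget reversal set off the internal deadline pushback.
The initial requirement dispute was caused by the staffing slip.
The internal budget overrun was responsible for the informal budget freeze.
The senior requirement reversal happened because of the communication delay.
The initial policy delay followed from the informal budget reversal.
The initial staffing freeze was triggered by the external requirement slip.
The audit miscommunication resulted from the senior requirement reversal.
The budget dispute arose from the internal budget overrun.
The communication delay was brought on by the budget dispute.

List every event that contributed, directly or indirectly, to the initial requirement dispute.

Immediate causes of the initial requirement dispute: the informal budget reversal, the staffing slip.
Further upstream: the initial hiring miscommunication.

the informal budget reversal, the initial hiring miscommunication, the staffing slip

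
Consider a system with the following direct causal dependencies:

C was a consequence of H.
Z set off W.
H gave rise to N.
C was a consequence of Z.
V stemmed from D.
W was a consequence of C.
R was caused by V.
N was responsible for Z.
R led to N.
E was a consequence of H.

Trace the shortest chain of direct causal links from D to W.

D → V
V → R
R → N
N → Z
Z → W
Length: 5 steps.

D → V → R → N → Z → W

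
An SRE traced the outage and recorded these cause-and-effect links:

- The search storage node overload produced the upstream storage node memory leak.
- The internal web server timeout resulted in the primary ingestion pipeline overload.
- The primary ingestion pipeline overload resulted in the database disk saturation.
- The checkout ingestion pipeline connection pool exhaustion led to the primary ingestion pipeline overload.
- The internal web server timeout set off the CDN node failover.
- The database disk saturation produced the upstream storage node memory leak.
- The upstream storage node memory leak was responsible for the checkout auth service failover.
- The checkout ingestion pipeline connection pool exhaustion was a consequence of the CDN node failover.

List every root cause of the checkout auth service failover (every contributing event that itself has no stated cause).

the internal web server timeout, the search storage node overload

Tracing upstream from the checkout auth service failover: the checkout auth service failover ← the upstream storage node memory leak ← the search storage node overload.
A separate upstream branch: the checkout auth service failover ← the upstream storage node memory leak ← the database disk saturation ← the primary ingestion pipeline overload ← the internal web server timeout.
Each of those chain origins has no stated cause.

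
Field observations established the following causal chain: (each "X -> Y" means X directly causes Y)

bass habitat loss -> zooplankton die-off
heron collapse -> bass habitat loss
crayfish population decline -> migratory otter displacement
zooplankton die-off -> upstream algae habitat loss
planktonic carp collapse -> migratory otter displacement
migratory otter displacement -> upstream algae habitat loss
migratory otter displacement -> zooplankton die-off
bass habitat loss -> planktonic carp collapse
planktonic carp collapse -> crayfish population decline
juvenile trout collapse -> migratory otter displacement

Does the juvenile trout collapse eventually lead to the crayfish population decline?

No

The juvenile trout collapse leads to the migratory otter displacement, the zooplankton die-off, the upstream algae habitat loss; the crayfish population decline is not among them.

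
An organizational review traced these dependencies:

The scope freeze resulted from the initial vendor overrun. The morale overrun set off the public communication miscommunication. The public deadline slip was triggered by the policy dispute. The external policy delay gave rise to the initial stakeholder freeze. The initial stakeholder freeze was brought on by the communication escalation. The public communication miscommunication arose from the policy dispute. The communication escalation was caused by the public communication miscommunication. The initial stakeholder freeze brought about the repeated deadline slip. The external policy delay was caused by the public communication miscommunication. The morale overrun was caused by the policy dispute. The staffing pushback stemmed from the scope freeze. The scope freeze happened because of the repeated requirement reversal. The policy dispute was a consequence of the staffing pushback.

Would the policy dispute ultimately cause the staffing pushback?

The policy dispute leads to the morale overrun, the public communication miscommunication, the external policy delay, the public deadline slip, the communication escalation, the initial stakeholder freeze, the repeated deadline slip; the staffing pushback is not among them.

No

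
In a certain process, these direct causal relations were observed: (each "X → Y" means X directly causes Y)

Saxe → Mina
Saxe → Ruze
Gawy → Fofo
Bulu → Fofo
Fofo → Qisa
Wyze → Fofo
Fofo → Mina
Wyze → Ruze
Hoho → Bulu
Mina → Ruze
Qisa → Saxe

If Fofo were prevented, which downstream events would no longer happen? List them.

Downstream of Fofo: Qisa, Saxe, Mina, Ruze.
Of those, still caused via another path: Ruze.
The remainder have no surviving cause.

Mina, Qisa, Saxe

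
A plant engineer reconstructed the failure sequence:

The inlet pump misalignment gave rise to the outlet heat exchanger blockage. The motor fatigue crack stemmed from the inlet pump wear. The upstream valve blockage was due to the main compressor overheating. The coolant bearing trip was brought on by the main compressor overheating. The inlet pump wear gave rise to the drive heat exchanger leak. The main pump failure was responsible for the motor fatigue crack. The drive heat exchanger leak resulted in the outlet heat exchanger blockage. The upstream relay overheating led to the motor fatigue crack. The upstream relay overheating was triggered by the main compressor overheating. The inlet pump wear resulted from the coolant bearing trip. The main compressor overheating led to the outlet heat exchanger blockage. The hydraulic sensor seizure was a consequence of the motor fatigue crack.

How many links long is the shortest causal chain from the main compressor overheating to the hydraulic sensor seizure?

Shortest chain: the main compressor overheating → the upstream relay overheating → the motor fatigue crack → the hydraulic sensor seizure.

3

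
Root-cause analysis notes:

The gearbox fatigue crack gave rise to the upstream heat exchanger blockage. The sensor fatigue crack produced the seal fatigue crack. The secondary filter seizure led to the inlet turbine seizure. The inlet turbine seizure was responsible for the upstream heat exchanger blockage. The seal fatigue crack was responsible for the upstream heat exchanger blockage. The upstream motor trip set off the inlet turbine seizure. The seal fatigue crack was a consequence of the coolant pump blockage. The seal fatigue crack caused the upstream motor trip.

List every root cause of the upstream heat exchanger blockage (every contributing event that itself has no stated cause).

Tracing upstream from the upstream heat exchanger blockage: the upstream heat exchanger blockage ← the seal fatigue crack ← the sensor fatigue crack.
A separate upstream branch: the upstream heat exchanger blockage ← the gearbox fatigue crack.
A separate upstream branch: the upstream heat exchanger blockage ← the seal fatigue crack ← the coolant pump blockage.
A separate upstream branch: the upstream heat exchanger blockage ← the inlet turbine seizure ← the secondary filter seizure.
Each of those chain origins has no stated cause.

the coolant pump blockage, the gearbox fatigue crack, the secondary filter seizure, the sensor fatigue crack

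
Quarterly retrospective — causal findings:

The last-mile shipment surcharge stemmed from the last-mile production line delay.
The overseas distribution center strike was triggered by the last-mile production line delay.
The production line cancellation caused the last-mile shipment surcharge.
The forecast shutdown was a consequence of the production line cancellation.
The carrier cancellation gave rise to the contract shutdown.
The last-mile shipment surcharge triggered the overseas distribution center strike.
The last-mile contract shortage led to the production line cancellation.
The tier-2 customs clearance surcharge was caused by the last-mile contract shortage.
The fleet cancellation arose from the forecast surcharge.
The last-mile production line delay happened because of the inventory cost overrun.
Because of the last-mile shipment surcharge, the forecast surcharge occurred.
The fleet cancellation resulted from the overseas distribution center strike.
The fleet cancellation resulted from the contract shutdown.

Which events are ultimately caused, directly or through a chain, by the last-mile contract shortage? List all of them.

Direct effects: the tier-2 customs clearance surcharge, the production line cancellation.
2 steps out: the last-mile shipment surcharge, the forecast shutdown.
3 steps out: the overseas distribution center strike, the forecast surcharge.
4 steps out: the fleet cancellation.
Not reachable from it: the inventory cost overrun, the last-mile production line delay, the carrier cancellation, the contract shutdown.

the fleet cancellation, the forecast shutdown, the forecast surcharge, the last-mile shipment surcharge, the overseas distribution center strike, the production line cancellation, the tier-2 customs clearance surcharge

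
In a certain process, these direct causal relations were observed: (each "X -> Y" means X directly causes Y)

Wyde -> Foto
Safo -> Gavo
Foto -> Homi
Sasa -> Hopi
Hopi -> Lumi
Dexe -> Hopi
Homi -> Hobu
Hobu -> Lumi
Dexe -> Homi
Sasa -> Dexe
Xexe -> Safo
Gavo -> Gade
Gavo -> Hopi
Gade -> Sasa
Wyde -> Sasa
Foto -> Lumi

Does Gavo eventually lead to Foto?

No

Gavo leads to Gade, Sasa, Dexe, Hopi, Homi, Hobu, Lumi; Foto is not among them.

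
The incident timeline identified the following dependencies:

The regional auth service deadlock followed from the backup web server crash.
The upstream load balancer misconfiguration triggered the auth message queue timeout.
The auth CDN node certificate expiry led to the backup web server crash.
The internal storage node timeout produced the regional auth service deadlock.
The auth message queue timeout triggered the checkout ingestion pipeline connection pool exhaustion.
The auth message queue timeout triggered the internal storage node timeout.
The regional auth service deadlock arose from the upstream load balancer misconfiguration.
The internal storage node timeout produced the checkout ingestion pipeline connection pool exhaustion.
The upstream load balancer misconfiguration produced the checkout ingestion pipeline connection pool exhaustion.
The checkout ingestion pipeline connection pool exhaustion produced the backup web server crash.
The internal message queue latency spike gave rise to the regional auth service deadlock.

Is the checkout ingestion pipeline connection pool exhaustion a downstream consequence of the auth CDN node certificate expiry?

The auth CDN node certificate expiry leads to the backup web server crash, the regional auth service deadlock; the checkout ingestion pipeline connection pool exhaustion is not among them.

No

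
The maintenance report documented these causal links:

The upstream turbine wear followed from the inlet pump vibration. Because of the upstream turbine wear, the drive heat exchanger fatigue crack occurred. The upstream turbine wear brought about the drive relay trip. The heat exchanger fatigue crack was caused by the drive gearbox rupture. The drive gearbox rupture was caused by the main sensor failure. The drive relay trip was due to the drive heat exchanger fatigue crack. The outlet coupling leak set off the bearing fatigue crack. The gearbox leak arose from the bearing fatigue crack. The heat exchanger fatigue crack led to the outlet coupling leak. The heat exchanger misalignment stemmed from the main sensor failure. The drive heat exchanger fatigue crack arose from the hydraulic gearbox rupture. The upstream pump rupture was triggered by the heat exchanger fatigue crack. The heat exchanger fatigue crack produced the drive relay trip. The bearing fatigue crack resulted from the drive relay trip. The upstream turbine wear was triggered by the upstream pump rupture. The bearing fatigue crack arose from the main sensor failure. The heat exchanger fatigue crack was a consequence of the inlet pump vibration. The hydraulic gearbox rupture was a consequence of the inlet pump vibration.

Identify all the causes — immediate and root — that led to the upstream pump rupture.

the drive gearbox rupture, the heat exchanger fatigue crack, the inlet pump vibration, the main sensor failure

Immediate cause of the upstream pump rupture: the heat exchanger fatigue crack.
Further upstream: the inlet pump vibration, the main sensor failure, the drive gearbox rupture.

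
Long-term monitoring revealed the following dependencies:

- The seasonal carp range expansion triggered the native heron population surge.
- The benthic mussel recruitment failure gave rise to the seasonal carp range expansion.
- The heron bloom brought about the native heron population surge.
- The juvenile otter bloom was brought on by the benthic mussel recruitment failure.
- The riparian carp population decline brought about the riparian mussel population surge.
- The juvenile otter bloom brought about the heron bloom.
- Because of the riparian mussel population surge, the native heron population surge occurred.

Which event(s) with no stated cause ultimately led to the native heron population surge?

the benthic mussel recruitment failure, the riparian carp population decline

Tracing upstream from the native heron population surge: the native heron population surge ← the riparian mussel population surge ← the riparian carp population decline.
A separate upstream branch: the native heron population surge ← the seasonal carp range expansion ← the benthic mussel recruitment failure.
Each of those chain origins has no stated cause.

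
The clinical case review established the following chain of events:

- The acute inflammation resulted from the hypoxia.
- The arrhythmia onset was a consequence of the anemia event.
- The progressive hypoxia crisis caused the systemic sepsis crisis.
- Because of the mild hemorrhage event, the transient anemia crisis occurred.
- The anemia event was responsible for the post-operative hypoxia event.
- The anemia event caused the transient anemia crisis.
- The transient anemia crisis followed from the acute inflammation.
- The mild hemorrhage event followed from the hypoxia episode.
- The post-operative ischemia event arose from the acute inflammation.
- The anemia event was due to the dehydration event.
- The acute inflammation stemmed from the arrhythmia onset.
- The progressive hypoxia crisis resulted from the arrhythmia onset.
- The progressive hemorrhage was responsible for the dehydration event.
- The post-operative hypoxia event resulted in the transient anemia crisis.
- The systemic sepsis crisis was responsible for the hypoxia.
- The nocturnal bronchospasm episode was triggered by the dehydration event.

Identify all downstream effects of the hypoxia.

Direct effects: the acute inflammation.
2 steps out: the post-operative ischemia event, the transient anemia crisis.
Not reachable from it: the progressive hemorrhage, the dehydration event, the anemia event, the arrhythmia onset, the nocturnal bronchospasm episode, the post-operative hypoxia event, the progressive hypoxia crisis, the systemic sepsis crisis, the hypoxia episode, the mild hemorrhage event.

the acute inflammation, the post-operative ischemia event, the transient anemia crisis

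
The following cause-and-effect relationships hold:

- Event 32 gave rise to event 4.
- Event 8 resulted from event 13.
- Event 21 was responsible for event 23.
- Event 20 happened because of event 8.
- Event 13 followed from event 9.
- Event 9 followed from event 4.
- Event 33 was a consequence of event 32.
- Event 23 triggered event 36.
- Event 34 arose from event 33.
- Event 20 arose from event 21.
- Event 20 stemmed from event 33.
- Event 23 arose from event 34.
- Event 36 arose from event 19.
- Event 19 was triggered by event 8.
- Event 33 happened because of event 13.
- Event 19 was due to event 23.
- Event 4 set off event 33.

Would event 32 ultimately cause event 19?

There is a causal chain: event 32 → event 33 → event 34 → event 23 → event 19.

Yes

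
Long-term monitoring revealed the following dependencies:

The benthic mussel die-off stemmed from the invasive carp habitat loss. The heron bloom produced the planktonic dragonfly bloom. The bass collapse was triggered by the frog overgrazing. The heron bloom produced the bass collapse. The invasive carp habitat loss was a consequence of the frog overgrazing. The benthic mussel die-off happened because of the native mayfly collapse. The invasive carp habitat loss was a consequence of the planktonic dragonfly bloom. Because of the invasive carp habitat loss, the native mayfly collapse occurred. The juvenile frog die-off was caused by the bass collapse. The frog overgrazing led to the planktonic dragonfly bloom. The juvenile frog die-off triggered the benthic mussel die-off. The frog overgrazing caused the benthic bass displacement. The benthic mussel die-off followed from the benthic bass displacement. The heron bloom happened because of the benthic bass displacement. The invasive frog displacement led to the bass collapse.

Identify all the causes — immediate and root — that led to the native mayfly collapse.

Immediate cause of the native mayfly collapse: the invasive carp habitat loss.
Further upstream: the frog overgrazing, the benthic bass displacement, the heron bloom, the planktonic dragonfly bloom.

the benthic bass displacement, the frog overgrazing, the heron bloom, the invasive carp habitat loss, the planktonic dragonfly bloom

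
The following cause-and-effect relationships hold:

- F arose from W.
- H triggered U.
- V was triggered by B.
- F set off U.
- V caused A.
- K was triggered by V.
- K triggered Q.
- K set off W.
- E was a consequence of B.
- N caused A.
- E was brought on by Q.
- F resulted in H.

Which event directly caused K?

Upstream contributors include B, but only V feeds directly into K.

V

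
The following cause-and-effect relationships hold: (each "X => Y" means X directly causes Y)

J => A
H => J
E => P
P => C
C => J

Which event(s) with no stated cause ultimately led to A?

E, H

Tracing upstream from A: A ← J ← C ← P ← E.
A separate upstream branch: A ← J ← H.
Each of those chain origins has no stated cause.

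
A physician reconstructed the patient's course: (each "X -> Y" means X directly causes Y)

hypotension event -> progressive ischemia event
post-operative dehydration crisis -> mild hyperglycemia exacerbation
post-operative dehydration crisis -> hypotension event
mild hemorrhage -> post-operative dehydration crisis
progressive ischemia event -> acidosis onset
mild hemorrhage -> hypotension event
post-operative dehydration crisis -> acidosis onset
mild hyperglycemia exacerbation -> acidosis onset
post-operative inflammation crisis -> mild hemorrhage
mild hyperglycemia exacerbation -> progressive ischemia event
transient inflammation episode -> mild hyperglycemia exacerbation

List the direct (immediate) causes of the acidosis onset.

Upstream contributors include the post-operative inflammation crisis, the mild hemorrhage, the hypotension event, the transient inflammation episode, but only the mild hyperglycemia exacerbation, the post-operative dehydration crisis, the progressive ischemia event feed directly into the acidosis onset.

the mild hyperglycemia exacerbation, the post-operative dehydration crisis, the progressive ischemia event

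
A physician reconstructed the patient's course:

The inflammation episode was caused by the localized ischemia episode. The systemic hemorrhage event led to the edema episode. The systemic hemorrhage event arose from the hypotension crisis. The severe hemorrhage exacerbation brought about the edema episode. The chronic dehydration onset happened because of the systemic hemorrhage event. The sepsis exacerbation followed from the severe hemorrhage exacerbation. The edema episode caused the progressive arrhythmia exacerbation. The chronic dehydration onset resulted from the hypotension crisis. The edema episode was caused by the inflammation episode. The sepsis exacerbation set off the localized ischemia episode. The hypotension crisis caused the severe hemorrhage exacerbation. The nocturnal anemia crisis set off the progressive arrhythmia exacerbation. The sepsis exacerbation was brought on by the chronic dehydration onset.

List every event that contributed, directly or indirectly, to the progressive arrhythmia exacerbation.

Immediate causes of the progressive arrhythmia exacerbation: the edema episode, the nocturnal anemia crisis.
Further upstream: the hypotension crisis, the systemic hemorrhage event, the chronic dehydration onset, the severe hemorrhage exacerbation, the sepsis exacerbation, the localized ischemia episode, the inflammation episode.

the chronic dehydration onset, the edema episode, the hypotension crisis, the inflammation episode, the localized ischemia episode, the nocturnal anemia crisis, the sepsis exacerbation, the severe hemorrhage exacerbation, the systemic hemorrhage event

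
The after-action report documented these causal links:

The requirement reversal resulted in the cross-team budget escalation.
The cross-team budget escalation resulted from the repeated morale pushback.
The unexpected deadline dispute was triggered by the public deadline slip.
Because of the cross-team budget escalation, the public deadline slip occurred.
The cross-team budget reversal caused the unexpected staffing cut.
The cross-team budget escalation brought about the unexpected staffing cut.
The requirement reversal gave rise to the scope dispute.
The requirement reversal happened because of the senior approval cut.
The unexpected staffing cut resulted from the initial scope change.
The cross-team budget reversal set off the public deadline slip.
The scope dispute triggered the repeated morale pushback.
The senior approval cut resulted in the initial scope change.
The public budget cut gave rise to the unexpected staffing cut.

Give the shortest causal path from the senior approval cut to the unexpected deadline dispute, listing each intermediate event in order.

the senior approval cut → the requirement reversal → the cross-team budget escalation → the public deadline slip → the unexpected deadline dispute

the senior approval cut → the requirement reversal
the requirement reversal → the cross-team budget escalation
the cross-team budget escalation → the public deadline slip
the public deadline slip → the unexpected deadline dispute
Length: 4 steps.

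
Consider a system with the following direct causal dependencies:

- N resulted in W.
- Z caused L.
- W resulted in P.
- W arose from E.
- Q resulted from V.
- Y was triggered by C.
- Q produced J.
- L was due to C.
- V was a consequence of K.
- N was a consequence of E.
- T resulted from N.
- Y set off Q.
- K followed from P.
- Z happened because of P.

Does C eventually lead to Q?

There is a causal chain: C → Y → Q.

Yes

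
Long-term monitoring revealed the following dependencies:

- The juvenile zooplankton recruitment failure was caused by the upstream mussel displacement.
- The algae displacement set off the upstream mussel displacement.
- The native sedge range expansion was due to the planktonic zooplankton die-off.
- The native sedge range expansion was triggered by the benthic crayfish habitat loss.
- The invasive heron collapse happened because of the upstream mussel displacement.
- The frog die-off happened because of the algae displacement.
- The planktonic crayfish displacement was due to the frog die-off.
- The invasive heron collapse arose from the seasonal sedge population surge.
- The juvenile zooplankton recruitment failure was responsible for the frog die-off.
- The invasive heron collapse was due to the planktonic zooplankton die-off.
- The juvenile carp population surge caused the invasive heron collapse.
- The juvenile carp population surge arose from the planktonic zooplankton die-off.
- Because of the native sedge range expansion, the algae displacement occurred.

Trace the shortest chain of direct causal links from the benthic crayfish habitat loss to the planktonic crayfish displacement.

the benthic crayfish habitat loss → the native sedge range expansion → the algae displacement → the frog die-off → the planktonic crayfish displacement

the benthic crayfish habitat loss → the native sedge range expansion
the native sedge range expansion → the algae displacement
the algae displacement → the frog die-off
the frog die-off → the planktonic crayfish displacement
Length: 4 steps.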